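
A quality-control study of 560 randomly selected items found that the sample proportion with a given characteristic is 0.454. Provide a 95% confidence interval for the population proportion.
(0.413, 0.495)

Proportion CI:
SE = √(p̂(1-p̂)/n) = √(0.454 · 0.546 / 560) = 0.02104

z* = 1.960
Margin = z* · SE = 1.960 · 0.02104 = 0.0412

CI: 0.454 ± 0.0412 = (0.413, 0.495)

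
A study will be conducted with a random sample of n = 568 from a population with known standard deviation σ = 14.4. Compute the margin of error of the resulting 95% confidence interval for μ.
Margin of error = 1.18

Margin of error = z* · σ/√n
= 1.960 · 14.4/√568
= 1.960 · 14.4/23.8328
= 1.18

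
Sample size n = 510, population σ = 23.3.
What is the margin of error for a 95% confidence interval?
Margin of error = 2.02

Margin of error = z* · σ/√n
= 1.960 · 23.3/√510
= 1.960 · 23.3/22.5832
= 2.02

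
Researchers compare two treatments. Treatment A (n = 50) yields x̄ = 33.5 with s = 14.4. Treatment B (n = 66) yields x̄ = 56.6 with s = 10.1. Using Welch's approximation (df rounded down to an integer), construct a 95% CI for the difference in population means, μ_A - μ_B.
(-27.85, -18.35)

Difference: x̄₁ - x̄₂ = -23.10
SE = √(s₁²/n₁ + s₂²/n₂) = √(14.4²/50 + 10.1²/66) = 2.3860
df = 83.58 → 83 (Welch–Satterthwaite, rounded down)
t* = 1.989

CI: -23.10 ± 1.989 · 2.3860 = -23.10 ± 4.75 = (-27.85, -18.35)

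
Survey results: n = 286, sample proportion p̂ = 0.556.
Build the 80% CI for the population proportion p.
(0.518, 0.594)

Proportion CI:
SE = √(p̂(1-p̂)/n) = √(0.556 · 0.444 / 286) = 0.02938

z* = 1.282
Margin = z* · SE = 1.282 · 0.02938 = 0.0377

CI: 0.556 ± 0.0377 = (0.518, 0.594)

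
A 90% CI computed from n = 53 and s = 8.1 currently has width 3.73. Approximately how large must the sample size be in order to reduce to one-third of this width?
n ≈ 477

CI width ∝ 1/√n
To reduce width by factor 3, need √n to grow by 3 → need 3² = 9 times as many samples.

Current: n = 53, width = 3.73
New: n = 477, width ≈ 1.22

Width reduced by factor of 3.73/1.22 = 3.06.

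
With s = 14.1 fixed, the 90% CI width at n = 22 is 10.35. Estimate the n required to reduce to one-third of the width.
n ≈ 198

CI width ∝ 1/√n
To reduce width by factor 3, need √n to grow by 3 → need 3² = 9 times as many samples.

Current: n = 22, width = 10.35
New: n = 198, width ≈ 3.31

Width reduced by factor of 10.35/3.31 = 3.13.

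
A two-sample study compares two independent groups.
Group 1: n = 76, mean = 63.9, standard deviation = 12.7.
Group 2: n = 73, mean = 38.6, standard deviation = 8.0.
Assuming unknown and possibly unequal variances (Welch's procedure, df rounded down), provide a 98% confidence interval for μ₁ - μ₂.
(21.22, 29.38)

Difference: x̄₁ - x̄₂ = 25.30
SE = √(s₁²/n₁ + s₂²/n₂) = √(12.7²/76 + 8.0²/73) = 1.7317
df = 127.16 → 127 (Welch–Satterthwaite, rounded down)
t* = 2.356

CI: 25.30 ± 2.356 · 1.7317 = 25.30 ± 4.08 = (21.22, 29.38)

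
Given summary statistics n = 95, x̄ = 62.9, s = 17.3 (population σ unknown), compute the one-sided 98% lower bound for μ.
μ ≥ 59.20

Lower bound (one-sided):
t* = 2.083 (one-sided for 98%)
Lower bound = x̄ - t* · s/√n = 62.9 - 2.083 · 17.3/√95 = 59.20

We are 98% confident that μ ≥ 59.20.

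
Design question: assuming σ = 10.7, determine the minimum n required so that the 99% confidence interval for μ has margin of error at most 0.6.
n ≥ 2111

For margin E ≤ 0.6:
n ≥ (z* · σ / E)²
n ≥ (2.576 · 10.7 / 0.6)²
n ≥ 2110.36

Minimum n = 2111 (rounding up)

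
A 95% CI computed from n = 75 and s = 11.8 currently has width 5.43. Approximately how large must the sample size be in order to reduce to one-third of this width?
n ≈ 675

CI width ∝ 1/√n
To reduce width by factor 3, need √n to grow by 3 → need 3² = 9 times as many samples.

Current: n = 75, width = 5.43
New: n = 675, width ≈ 1.78

Width reduced by factor of 5.43/1.78 = 3.05.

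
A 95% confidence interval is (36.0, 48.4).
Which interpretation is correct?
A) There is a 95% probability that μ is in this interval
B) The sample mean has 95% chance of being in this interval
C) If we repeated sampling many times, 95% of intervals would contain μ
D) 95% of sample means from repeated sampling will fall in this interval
C

A) Wrong — μ is fixed; the randomness lives in the interval, not in μ.
B) Wrong — x̄ is observed and sits in the interval by construction.
C) Correct — this is the frequentist long-run coverage interpretation.
D) Wrong — coverage applies to intervals containing μ, not to future x̄ values.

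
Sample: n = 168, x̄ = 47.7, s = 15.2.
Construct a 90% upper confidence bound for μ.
μ ≤ 49.21

Upper bound (one-sided):
t* = 1.287 (one-sided for 90%)
Upper bound = x̄ + t* · s/√n = 47.7 + 1.287 · 15.2/√168 = 49.21

We are 90% confident that μ ≤ 49.21.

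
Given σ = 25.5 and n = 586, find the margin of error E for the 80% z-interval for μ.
Margin of error = 1.35

Margin of error = z* · σ/√n
= 1.282 · 25.5/√586
= 1.282 · 25.5/24.2074
= 1.35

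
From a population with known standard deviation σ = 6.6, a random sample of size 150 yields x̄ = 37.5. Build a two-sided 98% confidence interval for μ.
(36.25, 38.75)

z-interval (σ known):
z* = 2.326 for 98% confidence

Margin of error = z* · σ/√n = 2.326 · 6.6/√150 = 1.25

CI: (37.5 - 1.25, 37.5 + 1.25) = (36.25, 38.75)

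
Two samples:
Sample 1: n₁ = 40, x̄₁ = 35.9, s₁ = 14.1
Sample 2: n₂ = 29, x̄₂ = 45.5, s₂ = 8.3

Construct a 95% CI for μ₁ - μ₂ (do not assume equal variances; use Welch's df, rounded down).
(-15.02, -4.18)

Difference: x̄₁ - x̄₂ = -9.60
SE = √(s₁²/n₁ + s₂²/n₂) = √(14.1²/40 + 8.3²/29) = 2.7103
df = 64.63 → 64 (Welch–Satterthwaite, rounded down)
t* = 1.998

CI: -9.60 ± 1.998 · 2.7103 = -9.60 ± 5.42 = (-15.02, -4.18)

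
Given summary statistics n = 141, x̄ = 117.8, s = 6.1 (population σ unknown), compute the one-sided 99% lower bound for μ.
μ ≥ 116.59

Lower bound (one-sided):
t* = 2.353 (one-sided for 99%)
Lower bound = x̄ - t* · s/√n = 117.8 - 2.353 · 6.1/√141 = 116.59

We are 99% confident that μ ≥ 116.59.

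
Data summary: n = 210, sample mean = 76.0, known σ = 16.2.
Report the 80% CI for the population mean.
(74.57, 77.43)

z-interval (σ known):
z* = 1.282 for 80% confidence

Margin of error = z* · σ/√n = 1.282 · 16.2/√210 = 1.43

CI: (76.0 - 1.43, 76.0 + 1.43) = (74.57, 77.43)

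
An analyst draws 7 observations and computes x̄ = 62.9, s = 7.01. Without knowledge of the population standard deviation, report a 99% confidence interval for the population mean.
(53.08, 72.72)

t-interval (σ unknown):
df = n - 1 = 6
t* = 3.707 for 99% confidence

Margin of error = t* · s/√n = 3.707 · 7.01/√7 = 9.82

CI: (53.08, 72.72)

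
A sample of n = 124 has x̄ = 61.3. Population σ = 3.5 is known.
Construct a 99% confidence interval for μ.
(60.49, 62.11)

z-interval (σ known):
z* = 2.576 for 99% confidence

Margin of error = z* · σ/√n = 2.576 · 3.5/√124 = 0.81

CI: (61.3 - 0.81, 61.3 + 0.81) = (60.49, 62.11)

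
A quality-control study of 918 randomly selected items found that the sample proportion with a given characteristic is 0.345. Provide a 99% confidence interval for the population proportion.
(0.305, 0.385)

Proportion CI:
SE = √(p̂(1-p̂)/n) = √(0.345 · 0.655 / 918) = 0.01569

z* = 2.576
Margin = z* · SE = 2.576 · 0.01569 = 0.0404

CI: 0.345 ± 0.0404 = (0.305, 0.385)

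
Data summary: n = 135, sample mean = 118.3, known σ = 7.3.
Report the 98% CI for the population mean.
(116.84, 119.76)

z-interval (σ known):
z* = 2.326 for 98% confidence

Margin of error = z* · σ/√n = 2.326 · 7.3/√135 = 1.46

CI: (118.3 - 1.46, 118.3 + 1.46) = (116.84, 119.76)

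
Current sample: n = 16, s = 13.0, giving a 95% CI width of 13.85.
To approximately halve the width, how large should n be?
n ≈ 64

CI width ∝ 1/√n
To reduce width by factor 2, need √n to grow by 2 → need 2² = 4 times as many samples.

Current: n = 16, width = 13.85
New: n = 64, width ≈ 6.49

Width reduced by factor of 13.85/6.49 = 2.13.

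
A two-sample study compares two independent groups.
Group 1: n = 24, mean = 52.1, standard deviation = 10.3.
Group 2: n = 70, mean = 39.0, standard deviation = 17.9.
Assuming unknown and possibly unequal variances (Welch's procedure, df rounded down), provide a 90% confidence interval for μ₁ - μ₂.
(8.10, 18.10)

Difference: x̄₁ - x̄₂ = 13.10
SE = √(s₁²/n₁ + s₂²/n₂) = √(10.3²/24 + 17.9²/70) = 2.9996
df = 70.20 → 70 (Welch–Satterthwaite, rounded down)
t* = 1.667

CI: 13.10 ± 1.667 · 2.9996 = 13.10 ± 5.00 = (8.10, 18.10)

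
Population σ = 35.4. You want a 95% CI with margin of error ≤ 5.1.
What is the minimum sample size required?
n ≥ 186

For margin E ≤ 5.1:
n ≥ (z* · σ / E)²
n ≥ (1.960 · 35.4 / 5.1)²
n ≥ 185.09

Minimum n = 186 (rounding up)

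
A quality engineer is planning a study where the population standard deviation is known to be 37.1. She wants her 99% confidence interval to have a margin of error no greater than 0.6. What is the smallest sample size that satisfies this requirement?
n ≥ 25371

For margin E ≤ 0.6:
n ≥ (z* · σ / E)²
n ≥ (2.576 · 37.1 / 0.6)²
n ≥ 25370.97

Minimum n = 25371 (rounding up)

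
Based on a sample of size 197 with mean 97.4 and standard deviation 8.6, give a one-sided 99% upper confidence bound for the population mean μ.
μ ≤ 98.84

Upper bound (one-sided):
t* = 2.346 (one-sided for 99%)
Upper bound = x̄ + t* · s/√n = 97.4 + 2.346 · 8.6/√197 = 98.84

We are 99% confident that μ ≤ 98.84.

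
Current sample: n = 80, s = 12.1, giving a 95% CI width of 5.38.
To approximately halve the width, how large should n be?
n ≈ 320

CI width ∝ 1/√n
To reduce width by factor 2, need √n to grow by 2 → need 2² = 4 times as many samples.

Current: n = 80, width = 5.38
New: n = 320, width ≈ 2.66

Width reduced by factor of 5.38/2.66 = 2.02.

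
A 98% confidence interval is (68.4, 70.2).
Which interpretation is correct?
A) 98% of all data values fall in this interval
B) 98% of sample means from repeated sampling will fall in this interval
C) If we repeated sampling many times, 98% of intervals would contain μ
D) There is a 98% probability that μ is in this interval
C

A) Wrong — a CI is about the parameter μ, not individual data values.
B) Wrong — coverage applies to intervals containing μ, not to future x̄ values.
C) Correct — this is the frequentist long-run coverage interpretation.
D) Wrong — μ is fixed; the randomness lives in the interval, not in μ.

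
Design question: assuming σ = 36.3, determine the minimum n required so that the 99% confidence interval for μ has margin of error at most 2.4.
n ≥ 1519

For margin E ≤ 2.4:
n ≥ (z* · σ / E)²
n ≥ (2.576 · 36.3 / 2.4)²
n ≥ 1518.04

Minimum n = 1519 (rounding up)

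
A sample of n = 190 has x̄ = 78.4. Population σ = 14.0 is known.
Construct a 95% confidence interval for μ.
(76.41, 80.39)

z-interval (σ known):
z* = 1.960 for 95% confidence

Margin of error = z* · σ/√n = 1.960 · 14.0/√190 = 1.99

CI: (78.4 - 1.99, 78.4 + 1.99) = (76.41, 80.39)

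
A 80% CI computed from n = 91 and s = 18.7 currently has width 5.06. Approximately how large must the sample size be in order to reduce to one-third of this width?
n ≈ 819

CI width ∝ 1/√n
To reduce width by factor 3, need √n to grow by 3 → need 3² = 9 times as many samples.

Current: n = 91, width = 5.06
New: n = 819, width ≈ 1.68

Width reduced by factor of 5.06/1.68 = 3.01.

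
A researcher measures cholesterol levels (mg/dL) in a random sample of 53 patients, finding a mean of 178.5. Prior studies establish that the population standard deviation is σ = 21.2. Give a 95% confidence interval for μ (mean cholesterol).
(172.79, 184.21)

z-interval (σ known):
z* = 1.960 for 95% confidence

Margin of error = z* · σ/√n = 1.960 · 21.2/√53 = 5.71

CI: (178.5 - 5.71, 178.5 + 5.71) = (172.79, 184.21)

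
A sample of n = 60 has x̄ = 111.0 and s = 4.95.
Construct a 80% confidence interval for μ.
(110.17, 111.83)

t-interval (σ unknown):
df = n - 1 = 59
t* = 1.296 for 80% confidence

Margin of error = t* · s/√n = 1.296 · 4.95/√60 = 0.83

CI: (110.17, 111.83)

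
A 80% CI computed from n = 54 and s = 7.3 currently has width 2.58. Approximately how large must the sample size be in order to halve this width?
n ≈ 216

CI width ∝ 1/√n
To reduce width by factor 2, need √n to grow by 2 → need 2² = 4 times as many samples.

Current: n = 54, width = 2.58
New: n = 216, width ≈ 1.28

Width reduced by factor of 2.58/1.28 = 2.02.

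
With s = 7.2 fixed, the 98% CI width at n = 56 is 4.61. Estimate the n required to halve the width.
n ≈ 224

CI width ∝ 1/√n
To reduce width by factor 2, need √n to grow by 2 → need 2² = 4 times as many samples.

Current: n = 56, width = 4.61
New: n = 224, width ≈ 2.25

Width reduced by factor of 4.61/2.25 = 2.05.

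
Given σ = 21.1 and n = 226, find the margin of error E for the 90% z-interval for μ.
Margin of error = 2.31

Margin of error = z* · σ/√n
= 1.645 · 21.1/√226
= 1.645 · 21.1/15.0333
= 2.31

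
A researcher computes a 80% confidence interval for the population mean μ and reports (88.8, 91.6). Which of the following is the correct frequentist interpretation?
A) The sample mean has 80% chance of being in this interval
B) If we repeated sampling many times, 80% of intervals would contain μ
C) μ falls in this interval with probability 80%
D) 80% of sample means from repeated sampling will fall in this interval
B

A) Wrong — x̄ is observed and sits in the interval by construction.
B) Correct — this is the frequentist long-run coverage interpretation.
C) Wrong — μ is fixed; the randomness lives in the interval, not in μ.
D) Wrong — coverage applies to intervals containing μ, not to future x̄ values.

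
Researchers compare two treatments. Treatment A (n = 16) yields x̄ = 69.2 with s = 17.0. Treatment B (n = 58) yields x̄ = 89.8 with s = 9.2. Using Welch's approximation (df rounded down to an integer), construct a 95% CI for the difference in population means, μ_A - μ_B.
(-29.92, -11.28)

Difference: x̄₁ - x̄₂ = -20.60
SE = √(s₁²/n₁ + s₂²/n₂) = √(17.0²/16 + 9.2²/58) = 4.4183
df = 17.49 → 17 (Welch–Satterthwaite, rounded down)
t* = 2.110

CI: -20.60 ± 2.110 · 4.4183 = -20.60 ± 9.32 = (-29.92, -11.28)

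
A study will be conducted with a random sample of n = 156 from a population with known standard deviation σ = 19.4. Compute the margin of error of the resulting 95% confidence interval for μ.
Margin of error = 3.04

Margin of error = z* · σ/√n
= 1.960 · 19.4/√156
= 1.960 · 19.4/12.4900
= 3.04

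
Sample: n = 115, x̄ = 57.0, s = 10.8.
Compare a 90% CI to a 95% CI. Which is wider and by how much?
95% CI is wider by 0.65

df = 114
90% CI: t* = 1.658, (55.33, 58.67), width = 2 · t* · s/√n = 3.34
95% CI: t* = 1.981, (55.00, 59.00), width = 2 · t* · s/√n = 3.99

The 95% CI is wider by 3.99 - 3.34 = 0.65.
Higher confidence requires a wider interval.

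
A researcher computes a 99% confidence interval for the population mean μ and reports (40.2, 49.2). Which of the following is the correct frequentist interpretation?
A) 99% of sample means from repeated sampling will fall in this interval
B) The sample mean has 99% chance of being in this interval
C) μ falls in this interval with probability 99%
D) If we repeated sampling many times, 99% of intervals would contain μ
D

A) Wrong — coverage applies to intervals containing μ, not to future x̄ values.
B) Wrong — x̄ is observed and sits in the interval by construction.
C) Wrong — μ is fixed; the randomness lives in the interval, not in μ.
D) Correct — this is the frequentist long-run coverage interpretation.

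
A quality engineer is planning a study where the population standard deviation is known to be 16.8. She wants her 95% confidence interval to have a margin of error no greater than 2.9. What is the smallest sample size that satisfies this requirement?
n ≥ 129

For margin E ≤ 2.9:
n ≥ (z* · σ / E)²
n ≥ (1.960 · 16.8 / 2.9)²
n ≥ 128.92

Minimum n = 129 (rounding up)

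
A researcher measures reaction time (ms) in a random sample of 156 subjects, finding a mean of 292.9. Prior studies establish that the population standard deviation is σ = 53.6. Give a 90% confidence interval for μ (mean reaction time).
(285.84, 299.96)

z-interval (σ known):
z* = 1.645 for 90% confidence

Margin of error = z* · σ/√n = 1.645 · 53.6/√156 = 7.06

CI: (292.9 - 7.06, 292.9 + 7.06) = (285.84, 299.96)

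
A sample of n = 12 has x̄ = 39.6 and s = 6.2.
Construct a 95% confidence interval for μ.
(35.66, 43.54)

t-interval (σ unknown):
df = n - 1 = 11
t* = 2.201 for 95% confidence

Margin of error = t* · s/√n = 2.201 · 6.2/√12 = 3.94

CI: (35.66, 43.54)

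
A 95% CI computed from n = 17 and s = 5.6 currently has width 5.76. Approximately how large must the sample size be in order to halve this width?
n ≈ 68

CI width ∝ 1/√n
To reduce width by factor 2, need √n to grow by 2 → need 2² = 4 times as many samples.

Current: n = 17, width = 5.76
New: n = 68, width ≈ 2.71

Width reduced by factor of 5.76/2.71 = 2.13.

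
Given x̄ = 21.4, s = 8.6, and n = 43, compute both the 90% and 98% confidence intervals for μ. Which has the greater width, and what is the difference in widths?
98% CI is wider by 1.93

df = 42
90% CI: t* = 1.682, (19.19, 23.61), width = 2 · t* · s/√n = 4.41
98% CI: t* = 2.418, (18.23, 24.57), width = 2 · t* · s/√n = 6.34

The 98% CI is wider by 6.34 - 4.41 = 1.93.
Higher confidence requires a wider interval.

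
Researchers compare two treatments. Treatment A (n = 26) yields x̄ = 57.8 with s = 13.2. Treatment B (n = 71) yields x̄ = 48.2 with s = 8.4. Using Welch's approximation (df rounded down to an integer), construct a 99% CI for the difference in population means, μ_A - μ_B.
(2.00, 17.20)

Difference: x̄₁ - x̄₂ = 9.60
SE = √(s₁²/n₁ + s₂²/n₂) = √(13.2²/26 + 8.4²/71) = 2.7740
df = 32.71 → 32 (Welch–Satterthwaite, rounded down)
t* = 2.738

CI: 9.60 ± 2.738 · 2.7740 = 9.60 ± 7.60 = (2.00, 17.20)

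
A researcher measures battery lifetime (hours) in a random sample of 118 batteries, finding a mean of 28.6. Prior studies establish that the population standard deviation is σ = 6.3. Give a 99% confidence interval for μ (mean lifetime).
(27.11, 30.09)

z-interval (σ known):
z* = 2.576 for 99% confidence

Margin of error = z* · σ/√n = 2.576 · 6.3/√118 = 1.49

CI: (28.6 - 1.49, 28.6 + 1.49) = (27.11, 30.09)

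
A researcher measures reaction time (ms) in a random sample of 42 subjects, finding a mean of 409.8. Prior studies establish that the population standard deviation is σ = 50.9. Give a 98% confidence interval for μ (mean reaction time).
(391.53, 428.07)

z-interval (σ known):
z* = 2.326 for 98% confidence

Margin of error = z* · σ/√n = 2.326 · 50.9/√42 = 18.27

CI: (409.8 - 18.27, 409.8 + 18.27) = (391.53, 428.07)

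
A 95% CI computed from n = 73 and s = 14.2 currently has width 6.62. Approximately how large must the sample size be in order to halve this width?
n ≈ 292

CI width ∝ 1/√n
To reduce width by factor 2, need √n to grow by 2 → need 2² = 4 times as many samples.

Current: n = 73, width = 6.62
New: n = 292, width ≈ 3.27

Width reduced by factor of 6.62/3.27 = 2.02.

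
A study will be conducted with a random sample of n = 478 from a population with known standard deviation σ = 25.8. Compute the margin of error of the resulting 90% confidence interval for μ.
Margin of error = 1.94

Margin of error = z* · σ/√n
= 1.645 · 25.8/√478
= 1.645 · 25.8/21.8632
= 1.94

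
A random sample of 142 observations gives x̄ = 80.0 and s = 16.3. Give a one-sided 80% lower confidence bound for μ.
μ ≥ 78.85

Lower bound (one-sided):
t* = 0.844 (one-sided for 80%)
Lower bound = x̄ - t* · s/√n = 80.0 - 0.844 · 16.3/√142 = 78.85

We are 80% confident that μ ≥ 78.85.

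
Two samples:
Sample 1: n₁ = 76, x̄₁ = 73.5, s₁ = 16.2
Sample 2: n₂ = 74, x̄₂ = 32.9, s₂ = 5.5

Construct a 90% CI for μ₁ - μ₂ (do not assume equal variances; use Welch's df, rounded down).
(37.33, 43.87)

Difference: x̄₁ - x̄₂ = 40.60
SE = √(s₁²/n₁ + s₂²/n₂) = √(16.2²/76 + 5.5²/74) = 1.9652
df = 92.48 → 92 (Welch–Satterthwaite, rounded down)
t* = 1.662

CI: 40.60 ± 1.662 · 1.9652 = 40.60 ± 3.27 = (37.33, 43.87)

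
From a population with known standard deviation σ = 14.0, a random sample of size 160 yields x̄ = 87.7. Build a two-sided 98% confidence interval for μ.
(85.13, 90.27)

z-interval (σ known):
z* = 2.326 for 98% confidence

Margin of error = z* · σ/√n = 2.326 · 14.0/√160 = 2.57

CI: (87.7 - 2.57, 87.7 + 2.57) = (85.13, 90.27)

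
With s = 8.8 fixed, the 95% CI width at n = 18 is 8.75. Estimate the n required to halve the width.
n ≈ 72

CI width ∝ 1/√n
To reduce width by factor 2, need √n to grow by 2 → need 2² = 4 times as many samples.

Current: n = 18, width = 8.75
New: n = 72, width ≈ 4.14

Width reduced by factor of 8.75/4.14 = 2.11.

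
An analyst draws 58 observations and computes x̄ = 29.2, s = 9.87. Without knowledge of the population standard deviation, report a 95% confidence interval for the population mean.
(26.61, 31.79)

t-interval (σ unknown):
df = n - 1 = 57
t* = 2.002 for 95% confidence

Margin of error = t* · s/√n = 2.002 · 9.87/√58 = 2.59

CI: (26.61, 31.79)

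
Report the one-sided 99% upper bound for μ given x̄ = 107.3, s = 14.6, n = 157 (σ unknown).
μ ≤ 110.04

Upper bound (one-sided):
t* = 2.350 (one-sided for 99%)
Upper bound = x̄ + t* · s/√n = 107.3 + 2.350 · 14.6/√157 = 110.04

We are 99% confident that μ ≤ 110.04.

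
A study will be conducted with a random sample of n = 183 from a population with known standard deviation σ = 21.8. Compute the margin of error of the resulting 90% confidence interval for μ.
Margin of error = 2.65

Margin of error = z* · σ/√n
= 1.645 · 21.8/√183
= 1.645 · 21.8/13.5277
= 2.65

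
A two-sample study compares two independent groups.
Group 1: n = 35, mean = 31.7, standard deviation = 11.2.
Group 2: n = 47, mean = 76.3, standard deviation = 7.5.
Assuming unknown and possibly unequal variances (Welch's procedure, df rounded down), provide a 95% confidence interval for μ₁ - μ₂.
(-48.98, -40.22)

Difference: x̄₁ - x̄₂ = -44.60
SE = √(s₁²/n₁ + s₂²/n₂) = √(11.2²/35 + 7.5²/47) = 2.1865
df = 55.89 → 55 (Welch–Satterthwaite, rounded down)
t* = 2.004

CI: -44.60 ± 2.004 · 2.1865 = -44.60 ± 4.38 = (-48.98, -40.22)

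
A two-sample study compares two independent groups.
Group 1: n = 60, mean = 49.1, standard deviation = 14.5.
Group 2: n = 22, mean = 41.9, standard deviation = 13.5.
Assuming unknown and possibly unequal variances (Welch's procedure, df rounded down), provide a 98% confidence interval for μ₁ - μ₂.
(-1.13, 15.53)

Difference: x̄₁ - x̄₂ = 7.20
SE = √(s₁²/n₁ + s₂²/n₂) = √(14.5²/60 + 13.5²/22) = 3.4334
df = 39.98 → 39 (Welch–Satterthwaite, rounded down)
t* = 2.426

CI: 7.20 ± 2.426 · 3.4334 = 7.20 ± 8.33 = (-1.13, 15.53)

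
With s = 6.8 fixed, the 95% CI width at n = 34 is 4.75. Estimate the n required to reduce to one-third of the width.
n ≈ 306

CI width ∝ 1/√n
To reduce width by factor 3, need √n to grow by 3 → need 3² = 9 times as many samples.

Current: n = 34, width = 4.75
New: n = 306, width ≈ 1.53

Width reduced by factor of 4.75/1.53 = 3.10.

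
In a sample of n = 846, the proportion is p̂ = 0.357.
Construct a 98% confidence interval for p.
(0.319, 0.395)

Proportion CI:
SE = √(p̂(1-p̂)/n) = √(0.357 · 0.643 / 846) = 0.01647

z* = 2.326
Margin = z* · SE = 2.326 · 0.01647 = 0.0383

CI: 0.357 ± 0.0383 = (0.319, 0.395)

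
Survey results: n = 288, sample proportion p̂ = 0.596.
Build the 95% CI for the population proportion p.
(0.539, 0.653)

Proportion CI:
SE = √(p̂(1-p̂)/n) = √(0.596 · 0.404 / 288) = 0.02891

z* = 1.960
Margin = z* · SE = 1.960 · 0.02891 = 0.0567

CI: 0.596 ± 0.0567 = (0.539, 0.653)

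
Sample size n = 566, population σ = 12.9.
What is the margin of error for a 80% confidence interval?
Margin of error = 0.70

Margin of error = z* · σ/√n
= 1.282 · 12.9/√566
= 1.282 · 12.9/23.7908
= 0.70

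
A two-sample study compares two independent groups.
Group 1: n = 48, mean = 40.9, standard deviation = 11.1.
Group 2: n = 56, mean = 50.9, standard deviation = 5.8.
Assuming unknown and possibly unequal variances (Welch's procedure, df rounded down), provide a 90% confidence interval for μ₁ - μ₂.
(-12.97, -7.03)

Difference: x̄₁ - x̄₂ = -10.00
SE = √(s₁²/n₁ + s₂²/n₂) = √(11.1²/48 + 5.8²/56) = 1.7798
df = 68.37 → 68 (Welch–Satterthwaite, rounded down)
t* = 1.668

CI: -10.00 ± 1.668 · 1.7798 = -10.00 ± 2.97 = (-12.97, -7.03)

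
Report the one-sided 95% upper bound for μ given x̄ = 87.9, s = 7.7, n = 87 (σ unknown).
μ ≤ 89.27

Upper bound (one-sided):
t* = 1.663 (one-sided for 95%)
Upper bound = x̄ + t* · s/√n = 87.9 + 1.663 · 7.7/√87 = 89.27

We are 95% confident that μ ≤ 89.27.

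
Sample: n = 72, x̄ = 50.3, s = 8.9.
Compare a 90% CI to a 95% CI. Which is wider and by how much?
95% CI is wider by 0.68

df = 71
90% CI: t* = 1.667, (48.55, 52.05), width = 2 · t* · s/√n = 3.50
95% CI: t* = 1.994, (48.21, 52.39), width = 2 · t* · s/√n = 4.18

The 95% CI is wider by 4.18 - 3.50 = 0.68.
Higher confidence requires a wider interval.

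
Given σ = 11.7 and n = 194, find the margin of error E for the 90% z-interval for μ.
Margin of error = 1.38

Margin of error = z* · σ/√n
= 1.645 · 11.7/√194
= 1.645 · 11.7/13.9284
= 1.38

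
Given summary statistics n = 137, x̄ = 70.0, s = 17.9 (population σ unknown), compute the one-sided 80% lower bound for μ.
μ ≥ 68.71

Lower bound (one-sided):
t* = 0.844 (one-sided for 80%)
Lower bound = x̄ - t* · s/√n = 70.0 - 0.844 · 17.9/√137 = 68.71

We are 80% confident that μ ≥ 68.71.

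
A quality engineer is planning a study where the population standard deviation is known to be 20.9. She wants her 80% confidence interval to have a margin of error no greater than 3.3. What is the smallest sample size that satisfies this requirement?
n ≥ 66

For margin E ≤ 3.3:
n ≥ (z* · σ / E)²
n ≥ (1.282 · 20.9 / 3.3)²
n ≥ 65.92

Minimum n = 66 (rounding up)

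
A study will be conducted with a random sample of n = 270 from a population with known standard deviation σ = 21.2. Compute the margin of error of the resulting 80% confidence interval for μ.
Margin of error = 1.65

Margin of error = z* · σ/√n
= 1.282 · 21.2/√270
= 1.282 · 21.2/16.4317
= 1.65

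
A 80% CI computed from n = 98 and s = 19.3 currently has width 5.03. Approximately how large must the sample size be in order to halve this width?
n ≈ 392

CI width ∝ 1/√n
To reduce width by factor 2, need √n to grow by 2 → need 2² = 4 times as many samples.

Current: n = 98, width = 5.03
New: n = 392, width ≈ 2.50

Width reduced by factor of 5.03/2.50 = 2.01.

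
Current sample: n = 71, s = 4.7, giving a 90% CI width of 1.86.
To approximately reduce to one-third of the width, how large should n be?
n ≈ 639

CI width ∝ 1/√n
To reduce width by factor 3, need √n to grow by 3 → need 3² = 9 times as many samples.

Current: n = 71, width = 1.86
New: n = 639, width ≈ 0.61

Width reduced by factor of 1.86/0.61 = 3.05.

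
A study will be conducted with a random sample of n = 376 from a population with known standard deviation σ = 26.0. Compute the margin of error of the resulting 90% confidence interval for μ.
Margin of error = 2.21

Margin of error = z* · σ/√n
= 1.645 · 26.0/√376
= 1.645 · 26.0/19.3907
= 2.21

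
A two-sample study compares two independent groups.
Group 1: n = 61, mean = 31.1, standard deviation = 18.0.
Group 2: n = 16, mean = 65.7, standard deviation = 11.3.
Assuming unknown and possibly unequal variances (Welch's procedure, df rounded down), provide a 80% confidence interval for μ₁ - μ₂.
(-39.36, -29.84)

Difference: x̄₁ - x̄₂ = -34.60
SE = √(s₁²/n₁ + s₂²/n₂) = √(18.0²/61 + 11.3²/16) = 3.6458
df = 37.46 → 37 (Welch–Satterthwaite, rounded down)
t* = 1.305

CI: -34.60 ± 1.305 · 3.6458 = -34.60 ± 4.76 = (-39.36, -29.84)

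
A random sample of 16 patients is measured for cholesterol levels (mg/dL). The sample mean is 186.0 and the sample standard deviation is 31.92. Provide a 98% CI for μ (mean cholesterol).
(165.24, 206.76)

t-interval (σ unknown):
df = n - 1 = 15
t* = 2.602 for 98% confidence

Margin of error = t* · s/√n = 2.602 · 31.92/√16 = 20.76

CI: (165.24, 206.76)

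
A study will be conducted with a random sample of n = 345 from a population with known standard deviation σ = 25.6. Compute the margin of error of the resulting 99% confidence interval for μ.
Margin of error = 3.55

Margin of error = z* · σ/√n
= 2.576 · 25.6/√345
= 2.576 · 25.6/18.5742
= 3.55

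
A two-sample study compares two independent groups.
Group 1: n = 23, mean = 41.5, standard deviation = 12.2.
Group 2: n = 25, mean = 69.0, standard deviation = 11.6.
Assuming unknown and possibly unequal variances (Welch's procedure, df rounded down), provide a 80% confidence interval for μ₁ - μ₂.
(-31.98, -23.02)

Difference: x̄₁ - x̄₂ = -27.50
SE = √(s₁²/n₁ + s₂²/n₂) = √(12.2²/23 + 11.6²/25) = 3.4429
df = 45.17 → 45 (Welch–Satterthwaite, rounded down)
t* = 1.301

CI: -27.50 ± 1.301 · 3.4429 = -27.50 ± 4.48 = (-31.98, -23.02)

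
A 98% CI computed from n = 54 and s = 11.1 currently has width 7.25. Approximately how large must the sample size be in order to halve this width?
n ≈ 216

CI width ∝ 1/√n
To reduce width by factor 2, need √n to grow by 2 → need 2² = 4 times as many samples.

Current: n = 54, width = 7.25
New: n = 216, width ≈ 3.54

Width reduced by factor of 7.25/3.54 = 2.05.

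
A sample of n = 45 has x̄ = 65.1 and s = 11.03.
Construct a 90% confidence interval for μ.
(62.34, 67.86)

t-interval (σ unknown):
df = n - 1 = 44
t* = 1.680 for 90% confidence

Margin of error = t* · s/√n = 1.680 · 11.03/√45 = 2.76

CI: (62.34, 67.86)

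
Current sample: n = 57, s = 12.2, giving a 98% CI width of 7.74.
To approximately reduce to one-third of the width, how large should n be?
n ≈ 513

CI width ∝ 1/√n
To reduce width by factor 3, need √n to grow by 3 → need 3² = 9 times as many samples.

Current: n = 57, width = 7.74
New: n = 513, width ≈ 2.51

Width reduced by factor of 7.74/2.51 = 3.08.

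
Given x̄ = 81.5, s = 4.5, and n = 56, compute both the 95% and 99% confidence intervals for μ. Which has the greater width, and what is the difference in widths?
99% CI is wider by 0.80

df = 55
95% CI: t* = 2.004, (80.29, 82.71), width = 2 · t* · s/√n = 2.41
99% CI: t* = 2.668, (79.90, 83.10), width = 2 · t* · s/√n = 3.21

The 99% CI is wider by 3.21 - 2.41 = 0.80.
Higher confidence requires a wider interval.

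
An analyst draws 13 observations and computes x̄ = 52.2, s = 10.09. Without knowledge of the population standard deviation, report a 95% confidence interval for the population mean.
(46.10, 58.30)

t-interval (σ unknown):
df = n - 1 = 12
t* = 2.179 for 95% confidence

Margin of error = t* · s/√n = 2.179 · 10.09/√13 = 6.10

CI: (46.10, 58.30)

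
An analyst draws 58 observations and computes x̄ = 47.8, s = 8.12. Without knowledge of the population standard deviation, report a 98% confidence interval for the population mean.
(45.25, 50.35)

t-interval (σ unknown):
df = n - 1 = 57
t* = 2.394 for 98% confidence

Margin of error = t* · s/√n = 2.394 · 8.12/√58 = 2.55

CI: (45.25, 50.35)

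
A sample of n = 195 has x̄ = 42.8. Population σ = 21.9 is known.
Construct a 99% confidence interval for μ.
(38.76, 46.84)

z-interval (σ known):
z* = 2.576 for 99% confidence

Margin of error = z* · σ/√n = 2.576 · 21.9/√195 = 4.04

CI: (42.8 - 4.04, 42.8 + 4.04) = (38.76, 46.84)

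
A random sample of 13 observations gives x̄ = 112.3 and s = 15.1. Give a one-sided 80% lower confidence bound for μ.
μ ≥ 108.64

Lower bound (one-sided):
t* = 0.873 (one-sided for 80%)
Lower bound = x̄ - t* · s/√n = 112.3 - 0.873 · 15.1/√13 = 108.64

We are 80% confident that μ ≥ 108.64.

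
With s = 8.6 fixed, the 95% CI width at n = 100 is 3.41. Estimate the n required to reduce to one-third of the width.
n ≈ 900

CI width ∝ 1/√n
To reduce width by factor 3, need √n to grow by 3 → need 3² = 9 times as many samples.

Current: n = 100, width = 3.41
New: n = 900, width ≈ 1.13

Width reduced by factor of 3.41/1.13 = 3.02.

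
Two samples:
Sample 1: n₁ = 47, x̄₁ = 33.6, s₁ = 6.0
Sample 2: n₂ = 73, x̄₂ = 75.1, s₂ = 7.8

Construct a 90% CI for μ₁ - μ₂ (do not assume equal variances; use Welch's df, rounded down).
(-43.60, -39.40)

Difference: x̄₁ - x̄₂ = -41.50
SE = √(s₁²/n₁ + s₂²/n₂) = √(6.0²/47 + 7.8²/73) = 1.2647
df = 114.19 → 114 (Welch–Satterthwaite, rounded down)
t* = 1.658

CI: -41.50 ± 1.658 · 1.2647 = -41.50 ± 2.10 = (-43.60, -39.40)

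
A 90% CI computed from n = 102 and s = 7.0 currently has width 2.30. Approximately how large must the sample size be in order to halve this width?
n ≈ 408

CI width ∝ 1/√n
To reduce width by factor 2, need √n to grow by 2 → need 2² = 4 times as many samples.

Current: n = 102, width = 2.30
New: n = 408, width ≈ 1.14

Width reduced by factor of 2.30/1.14 = 2.02.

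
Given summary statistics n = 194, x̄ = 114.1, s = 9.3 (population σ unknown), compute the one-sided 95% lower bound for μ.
μ ≥ 113.00

Lower bound (one-sided):
t* = 1.653 (one-sided for 95%)
Lower bound = x̄ - t* · s/√n = 114.1 - 1.653 · 9.3/√194 = 113.00

We are 95% confident that μ ≥ 113.00.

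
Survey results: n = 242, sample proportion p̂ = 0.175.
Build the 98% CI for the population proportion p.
(0.118, 0.232)

Proportion CI:
SE = √(p̂(1-p̂)/n) = √(0.175 · 0.825 / 242) = 0.02443

z* = 2.326
Margin = z* · SE = 2.326 · 0.02443 = 0.0568

CI: 0.175 ± 0.0568 = (0.118, 0.232)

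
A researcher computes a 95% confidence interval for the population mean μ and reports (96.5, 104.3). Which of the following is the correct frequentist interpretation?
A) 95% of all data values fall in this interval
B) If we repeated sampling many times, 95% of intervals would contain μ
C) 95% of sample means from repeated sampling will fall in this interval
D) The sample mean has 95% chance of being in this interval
B

A) Wrong — a CI is about the parameter μ, not individual data values.
B) Correct — this is the frequentist long-run coverage interpretation.
C) Wrong — coverage applies to intervals containing μ, not to future x̄ values.
D) Wrong — x̄ is observed and sits in the interval by construction.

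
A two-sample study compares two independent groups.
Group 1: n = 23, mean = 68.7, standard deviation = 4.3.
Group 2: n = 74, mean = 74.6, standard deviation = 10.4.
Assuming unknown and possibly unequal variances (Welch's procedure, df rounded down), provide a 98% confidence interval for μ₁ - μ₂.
(-9.47, -2.33)

Difference: x̄₁ - x̄₂ = -5.90
SE = √(s₁²/n₁ + s₂²/n₂) = √(4.3²/23 + 10.4²/74) = 1.5052
df = 87.53 → 87 (Welch–Satterthwaite, rounded down)
t* = 2.370

CI: -5.90 ± 2.370 · 1.5052 = -5.90 ± 3.57 = (-9.47, -2.33)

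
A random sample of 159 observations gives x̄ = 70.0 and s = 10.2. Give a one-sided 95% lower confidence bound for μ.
μ ≥ 68.66

Lower bound (one-sided):
t* = 1.655 (one-sided for 95%)
Lower bound = x̄ - t* · s/√n = 70.0 - 1.655 · 10.2/√159 = 68.66

We are 95% confident that μ ≥ 68.66.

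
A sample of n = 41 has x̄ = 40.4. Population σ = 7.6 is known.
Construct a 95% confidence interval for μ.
(38.07, 42.73)

z-interval (σ known):
z* = 1.960 for 95% confidence

Margin of error = z* · σ/√n = 1.960 · 7.6/√41 = 2.33

CI: (40.4 - 2.33, 40.4 + 2.33) = (38.07, 42.73)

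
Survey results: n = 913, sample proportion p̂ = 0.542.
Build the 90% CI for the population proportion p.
(0.515, 0.569)

Proportion CI:
SE = √(p̂(1-p̂)/n) = √(0.542 · 0.458 / 913) = 0.01649

z* = 1.645
Margin = z* · SE = 1.645 · 0.01649 = 0.0271

CI: 0.542 ± 0.0271 = (0.515, 0.569)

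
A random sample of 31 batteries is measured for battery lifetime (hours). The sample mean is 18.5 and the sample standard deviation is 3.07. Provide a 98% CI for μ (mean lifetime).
(17.15, 19.85)

t-interval (σ unknown):
df = n - 1 = 30
t* = 2.457 for 98% confidence

Margin of error = t* · s/√n = 2.457 · 3.07/√31 = 1.35

CI: (17.15, 19.85)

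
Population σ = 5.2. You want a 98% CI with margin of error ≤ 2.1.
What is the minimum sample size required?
n ≥ 34

For margin E ≤ 2.1:
n ≥ (z* · σ / E)²
n ≥ (2.326 · 5.2 / 2.1)²
n ≥ 33.17

Minimum n = 34 (rounding up)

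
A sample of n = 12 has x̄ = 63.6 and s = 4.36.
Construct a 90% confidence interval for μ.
(61.34, 65.86)

t-interval (σ unknown):
df = n - 1 = 11
t* = 1.796 for 90% confidence

Margin of error = t* · s/√n = 1.796 · 4.36/√12 = 2.26

CI: (61.34, 65.86)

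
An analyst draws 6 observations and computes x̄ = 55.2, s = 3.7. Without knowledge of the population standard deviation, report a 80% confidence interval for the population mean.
(52.97, 57.43)

t-interval (σ unknown):
df = n - 1 = 5
t* = 1.476 for 80% confidence

Margin of error = t* · s/√n = 1.476 · 3.7/√6 = 2.23

CI: (52.97, 57.43)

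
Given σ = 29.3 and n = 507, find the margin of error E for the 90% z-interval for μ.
Margin of error = 2.14

Margin of error = z* · σ/√n
= 1.645 · 29.3/√507
= 1.645 · 29.3/22.5167
= 2.14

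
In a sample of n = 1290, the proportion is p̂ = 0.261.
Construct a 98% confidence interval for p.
(0.233, 0.289)

Proportion CI:
SE = √(p̂(1-p̂)/n) = √(0.261 · 0.739 / 1290) = 0.01223

z* = 2.326
Margin = z* · SE = 2.326 · 0.01223 = 0.0284

CI: 0.261 ± 0.0284 = (0.233, 0.289)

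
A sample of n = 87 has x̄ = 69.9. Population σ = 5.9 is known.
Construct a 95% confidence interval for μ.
(68.66, 71.14)

z-interval (σ known):
z* = 1.960 for 95% confidence

Margin of error = z* · σ/√n = 1.960 · 5.9/√87 = 1.24

CI: (69.9 - 1.24, 69.9 + 1.24) = (68.66, 71.14)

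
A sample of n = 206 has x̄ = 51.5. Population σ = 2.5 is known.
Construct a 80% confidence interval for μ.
(51.28, 51.72)

z-interval (σ known):
z* = 1.282 for 80% confidence

Margin of error = z* · σ/√n = 1.282 · 2.5/√206 = 0.22

CI: (51.5 - 0.22, 51.5 + 0.22) = (51.28, 51.72)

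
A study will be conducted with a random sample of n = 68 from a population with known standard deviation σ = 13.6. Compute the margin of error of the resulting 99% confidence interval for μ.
Margin of error = 4.25

Margin of error = z* · σ/√n
= 2.576 · 13.6/√68
= 2.576 · 13.6/8.2462
= 4.25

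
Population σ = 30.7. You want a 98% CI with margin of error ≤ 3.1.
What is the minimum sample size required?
n ≥ 531

For margin E ≤ 3.1:
n ≥ (z* · σ / E)²
n ≥ (2.326 · 30.7 / 3.1)²
n ≥ 530.61

Minimum n = 531 (rounding up)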